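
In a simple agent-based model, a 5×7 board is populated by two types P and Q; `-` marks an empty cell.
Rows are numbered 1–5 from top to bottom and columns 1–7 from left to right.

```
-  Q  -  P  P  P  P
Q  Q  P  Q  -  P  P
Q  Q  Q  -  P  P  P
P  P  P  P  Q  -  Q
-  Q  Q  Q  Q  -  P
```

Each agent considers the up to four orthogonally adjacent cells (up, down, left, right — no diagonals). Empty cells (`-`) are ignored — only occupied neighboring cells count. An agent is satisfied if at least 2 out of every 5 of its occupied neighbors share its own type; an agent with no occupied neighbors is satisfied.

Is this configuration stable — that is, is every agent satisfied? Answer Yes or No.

(1,2)Q 1/1 satisfied
(1,4)P 1/2 satisfied
(1,5)P 2/2 satisfied
(1,6)P 3/3 satisfied
(1,7)P 2/2 satisfied
(2,1)Q 2/2 satisfied
(2,2)Q 3/4 satisfied
(2,3)P 0/3 not
(2,4)Q 0/2 not
(2,6)P 3/3 satisfied
(2,7)P 3/3 satisfied
(3,1)Q 2/3 satisfied
(3,2)Q 3/4 satisfied
(3,3)Q 1/3 not
(3,5)P 1/2 satisfied
(3,6)P 3/3 satisfied
(3,7)P 2/3 satisfied
(4,1)P 1/2 satisfied
(4,2)P 2/4 satisfied
(4,3)P 2/4 satisfied
(4,4)P 1/3 not
(4,5)Q 1/3 not
(4,7)Q 0/2 not
(5,2)Q 1/2 satisfied
(5,3)Q 2/3 satisfied
(5,4)Q 2/3 satisfied
(5,5)Q 2/2 satisfied
(5,7)P 0/1 not
For instance (2,3) has only 0/3 same-type neighbors, below 2/5.

No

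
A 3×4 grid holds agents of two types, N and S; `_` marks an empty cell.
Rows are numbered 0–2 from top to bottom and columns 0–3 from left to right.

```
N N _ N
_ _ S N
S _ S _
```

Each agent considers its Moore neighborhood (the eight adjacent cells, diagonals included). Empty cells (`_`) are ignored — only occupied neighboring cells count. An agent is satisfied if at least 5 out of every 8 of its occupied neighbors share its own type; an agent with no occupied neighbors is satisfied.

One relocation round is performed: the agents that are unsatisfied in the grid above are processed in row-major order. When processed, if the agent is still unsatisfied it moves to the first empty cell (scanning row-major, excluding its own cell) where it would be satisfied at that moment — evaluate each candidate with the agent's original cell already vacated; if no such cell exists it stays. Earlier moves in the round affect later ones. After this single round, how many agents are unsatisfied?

Initially unsatisfied (in order): (0,1), (0,3), (1,2), (1,3), (2,2).
  (0,1) → (0,2).
  (0,3): now satisfied by earlier moves; stays.
  (1,2) → (2,1).
  (1,3): now satisfied by earlier moves; stays.
  (2,2) → (1,0).
Resulting grid:
N _ N N
S _ _ N
S S _ _
Unsatisfied now: (0,0).

1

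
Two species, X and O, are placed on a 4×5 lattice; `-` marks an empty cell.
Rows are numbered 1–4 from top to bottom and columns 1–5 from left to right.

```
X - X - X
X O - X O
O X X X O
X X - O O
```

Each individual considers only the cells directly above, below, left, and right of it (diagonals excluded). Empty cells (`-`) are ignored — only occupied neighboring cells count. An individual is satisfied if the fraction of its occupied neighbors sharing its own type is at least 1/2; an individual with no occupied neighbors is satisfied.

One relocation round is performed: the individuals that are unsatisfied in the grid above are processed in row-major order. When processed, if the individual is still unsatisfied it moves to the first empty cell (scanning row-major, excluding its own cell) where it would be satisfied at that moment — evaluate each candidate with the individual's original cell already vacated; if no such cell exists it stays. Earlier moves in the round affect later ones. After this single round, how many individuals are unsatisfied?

Initially unsatisfied (in order): (1,5), (2,1), (2,2), (2,5), (3,1).
  (1,5) → (1,2).
  (2,1) → (1,4).
  (2,2) → (1,5).
  (2,5): now satisfied by earlier moves; stays.
  (3,1): no empty cell satisfies it; stays.
Resulting grid:
X X X X O
- - - X O
O X X X O
X X - O O
Unsatisfied now: (3,1).

1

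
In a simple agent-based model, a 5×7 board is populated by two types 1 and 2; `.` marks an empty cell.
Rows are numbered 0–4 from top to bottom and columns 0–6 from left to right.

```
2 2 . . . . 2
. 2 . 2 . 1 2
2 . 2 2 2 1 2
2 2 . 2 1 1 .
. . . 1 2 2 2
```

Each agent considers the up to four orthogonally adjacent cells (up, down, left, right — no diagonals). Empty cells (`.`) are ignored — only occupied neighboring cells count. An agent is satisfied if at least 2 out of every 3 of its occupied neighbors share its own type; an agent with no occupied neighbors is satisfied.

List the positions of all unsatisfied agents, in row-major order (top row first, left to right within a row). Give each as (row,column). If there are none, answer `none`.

Row 0: (0,0)2 1/1 ok · (0,1)2 2/2 ok · (0,6)2 1/1 ok
Row 1: (1,1)2 1/1 ok · (1,3)2 1/1 ok · (1,5)1 1/2 unhappy · (1,6)2 2/3 ok
Row 2: (2,0)2 1/1 ok · (2,2)2 1/1 ok · (2,3)2 4/4 ok · (2,4)2 1/3 unhappy · (2,5)1 2/4 unhappy · (2,6)2 1/2 unhappy
Row 3: (3,0)2 2/2 ok · (3,1)2 1/1 ok · (3,3)2 1/3 unhappy · (3,4)1 1/4 unhappy · (3,5)1 2/3 ok
Row 4: (4,3)1 0/2 unhappy · (4,4)2 1/3 unhappy · (4,5)2 2/3 ok · (4,6)2 1/1 ok

(1,5), (2,4), (2,5), (2,6), (3,3), (3,4), (4,3), (4,4)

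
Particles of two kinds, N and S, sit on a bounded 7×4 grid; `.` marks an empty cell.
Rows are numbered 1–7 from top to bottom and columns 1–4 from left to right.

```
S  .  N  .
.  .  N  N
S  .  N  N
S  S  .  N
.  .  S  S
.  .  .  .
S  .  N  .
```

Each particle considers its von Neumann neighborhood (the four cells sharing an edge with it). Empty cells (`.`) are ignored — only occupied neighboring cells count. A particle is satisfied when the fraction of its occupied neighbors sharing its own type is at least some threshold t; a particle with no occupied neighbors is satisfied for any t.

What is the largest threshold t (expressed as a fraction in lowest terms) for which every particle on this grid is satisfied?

Row 1: (1,1)S — no occupied neighbors · (1,3)N 1/1
Row 2: (2,3)N 3/3 · (2,4)N 2/2
Row 3: (3,1)S 1/1 · (3,3)N 2/2 · (3,4)N 3/3
Row 4: (4,1)S 2/2 · (4,2)S 1/1 · (4,4)N 1/2
Row 5: (5,3)S 1/1 · (5,4)S 1/2
Row 7: (7,1)S — no occupied neighbors · (7,3)N — no occupied neighbors
The smallest same-type fraction is 1/2 at (4,4), which reduces to 1/2. Any threshold above that leaves this particle unsatisfied.

1/2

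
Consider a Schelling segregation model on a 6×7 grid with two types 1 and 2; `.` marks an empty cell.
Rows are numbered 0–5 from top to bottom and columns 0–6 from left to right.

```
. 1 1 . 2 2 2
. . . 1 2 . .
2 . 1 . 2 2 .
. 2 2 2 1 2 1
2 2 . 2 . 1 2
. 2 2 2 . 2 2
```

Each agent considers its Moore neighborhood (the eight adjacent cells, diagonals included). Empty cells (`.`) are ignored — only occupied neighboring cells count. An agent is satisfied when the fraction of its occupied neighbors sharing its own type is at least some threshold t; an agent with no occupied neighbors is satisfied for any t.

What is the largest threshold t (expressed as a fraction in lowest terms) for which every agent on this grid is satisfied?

Row 0: (0,1)1 1/1 · (0,2)1 2/2 · (0,4)2 2/3 · (0,5)2 3/3 · (0,6)2 1/1
Row 1: (1,3)1 2/5 · (1,4)2 4/5
Row 2: (2,0)2 1/1 · (2,2)1 1/4 · (2,4)2 4/6 · (2,5)2 3/5
Row 3: (3,1)2 4/5 · (3,2)2 4/5 · (3,3)2 3/5 · (3,4)1 1/6 · (3,5)2 3/6 · (3,6)1 1/4
Row 4: (4,0)2 3/3 · (4,1)2 5/5 · (4,3)2 4/5 · (4,5)1 2/6 · (4,6)2 3/5
Row 5: (5,1)2 3/3 · (5,2)2 4/4 · (5,3)2 2/2 · (5,5)2 2/3 · (5,6)2 2/3
The smallest same-type fraction is 1/6 at (3,4), which reduces to 1/6. Any threshold above that leaves this agent unsatisfied.

1/6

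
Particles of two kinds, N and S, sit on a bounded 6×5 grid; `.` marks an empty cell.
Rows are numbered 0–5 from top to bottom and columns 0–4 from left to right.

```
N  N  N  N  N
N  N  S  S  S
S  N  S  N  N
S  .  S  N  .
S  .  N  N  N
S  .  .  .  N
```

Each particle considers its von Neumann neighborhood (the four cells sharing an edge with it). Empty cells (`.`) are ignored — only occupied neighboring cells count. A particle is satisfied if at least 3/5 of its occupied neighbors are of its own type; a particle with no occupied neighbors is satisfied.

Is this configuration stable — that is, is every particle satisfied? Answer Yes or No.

No

Row 0: (0,0)N 2/2 ✓ · (0,1)N 3/3 ✓ · (0,2)N 2/3 ✓ · (0,3)N 2/3 ✓ · (0,4)N 1/2 ✗
Row 1: (1,0)N 2/3 ✓ · (1,1)N 3/4 ✓ · (1,2)S 2/4 ✗ · (1,3)S 2/4 ✗ · (1,4)S 1/3 ✗
Row 2: (2,0)S 1/3 ✗ · (2,1)N 1/3 ✗ · (2,2)S 2/4 ✗ · (2,3)N 2/4 ✗ · (2,4)N 1/2 ✗
Row 3: (3,0)S 2/2 ✓ · (3,2)S 1/3 ✗ · (3,3)N 2/3 ✓
Row 4: (4,0)S 2/2 ✓ · (4,2)N 1/2 ✗ · (4,3)N 3/3 ✓ · (4,4)N 2/2 ✓
Row 5: (5,0)S 1/1 ✓ · (5,4)N 1/1 ✓
For instance (0,4) has only 1/2 same-type neighbors, below 3/5.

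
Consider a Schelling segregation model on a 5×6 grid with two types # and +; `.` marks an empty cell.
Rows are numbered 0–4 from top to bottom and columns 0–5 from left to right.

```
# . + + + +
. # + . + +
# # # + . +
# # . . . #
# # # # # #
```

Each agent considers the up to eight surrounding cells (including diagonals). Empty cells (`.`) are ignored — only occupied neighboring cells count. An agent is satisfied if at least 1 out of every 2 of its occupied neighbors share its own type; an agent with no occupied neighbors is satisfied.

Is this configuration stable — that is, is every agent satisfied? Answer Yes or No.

Yes

Row 0: (0,0)# 1/1 satisfied · (0,2)+ 2/3 satisfied · (0,3)+ 4/4 satisfied · (0,4)+ 4/4 satisfied · (0,5)+ 3/3 satisfied
Row 1: (1,1)# 4/6 satisfied · (1,2)+ 3/6 satisfied · (1,4)+ 6/6 satisfied · (1,5)+ 4/4 satisfied
Row 2: (2,0)# 4/4 satisfied · (2,1)# 5/6 satisfied · (2,2)# 3/5 satisfied · (2,3)+ 2/3 satisfied · (2,5)+ 2/3 satisfied
Row 3: (3,0)# 5/5 satisfied · (3,1)# 7/7 satisfied · (3,5)# 2/3 satisfied
Row 4: (4,0)# 3/3 satisfied · (4,1)# 4/4 satisfied · (4,2)# 3/3 satisfied · (4,3)# 2/2 satisfied · (4,4)# 3/3 satisfied · (4,5)# 2/2 satisfied
All meet the threshold, so the configuration is stable.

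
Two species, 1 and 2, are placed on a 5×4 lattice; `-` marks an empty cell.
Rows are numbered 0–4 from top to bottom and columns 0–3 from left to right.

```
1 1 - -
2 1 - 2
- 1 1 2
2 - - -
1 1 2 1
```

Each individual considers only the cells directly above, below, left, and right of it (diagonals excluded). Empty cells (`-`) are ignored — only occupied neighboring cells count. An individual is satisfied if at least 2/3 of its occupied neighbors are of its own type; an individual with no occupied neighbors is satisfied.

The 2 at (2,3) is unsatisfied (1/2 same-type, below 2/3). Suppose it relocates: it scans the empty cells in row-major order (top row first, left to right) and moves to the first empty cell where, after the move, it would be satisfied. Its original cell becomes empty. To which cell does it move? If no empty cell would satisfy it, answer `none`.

(0,3)

Vacating (2,3). Empty cells in order:
  (0,2): 0/1 same-type → still unsatisfied.
  (0,3): 1/1 same-type → satisfied — stop here.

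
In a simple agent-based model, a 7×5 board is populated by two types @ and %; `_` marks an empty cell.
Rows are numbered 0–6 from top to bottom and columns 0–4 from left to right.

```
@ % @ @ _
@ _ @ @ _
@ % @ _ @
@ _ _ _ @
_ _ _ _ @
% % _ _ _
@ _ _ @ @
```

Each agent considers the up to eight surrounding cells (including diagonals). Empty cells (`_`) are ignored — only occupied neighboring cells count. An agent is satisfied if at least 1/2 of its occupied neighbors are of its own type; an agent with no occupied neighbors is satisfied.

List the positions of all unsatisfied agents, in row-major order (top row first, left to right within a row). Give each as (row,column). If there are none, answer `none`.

(0,0)@ 1/2 ✓
(0,1)% 0/4 ✗
(0,2)@ 3/4 ✓
(0,3)@ 3/3 ✓
(1,0)@ 2/4 ✓
(1,2)@ 4/6 ✓
(1,3)@ 5/5 ✓
(2,0)@ 2/3 ✓
(2,1)% 0/5 ✗
(2,2)@ 2/3 ✓
(2,4)@ 2/2 ✓
(3,0)@ 1/2 ✓
(3,4)@ 2/2 ✓
(4,4)@ 1/1 ✓
(5,0)% 1/2 ✓
(5,1)% 1/2 ✓
(6,0)@ 0/2 ✗
(6,3)@ 1/1 ✓
(6,4)@ 1/1 ✓

(0,1), (2,1), (6,0)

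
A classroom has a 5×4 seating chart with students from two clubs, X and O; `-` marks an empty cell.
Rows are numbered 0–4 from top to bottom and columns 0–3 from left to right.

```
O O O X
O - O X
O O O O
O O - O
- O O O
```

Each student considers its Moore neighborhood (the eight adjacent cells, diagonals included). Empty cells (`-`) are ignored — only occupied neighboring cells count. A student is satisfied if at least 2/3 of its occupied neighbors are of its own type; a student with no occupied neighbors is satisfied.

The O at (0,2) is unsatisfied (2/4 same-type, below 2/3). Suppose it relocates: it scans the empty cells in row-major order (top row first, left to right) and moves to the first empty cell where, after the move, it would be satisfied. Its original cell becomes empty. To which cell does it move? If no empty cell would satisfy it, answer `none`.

Vacating (0,2). Empty cells in order:
  (1,1): 7/7 same-type → satisfied — stop here.

(1,1)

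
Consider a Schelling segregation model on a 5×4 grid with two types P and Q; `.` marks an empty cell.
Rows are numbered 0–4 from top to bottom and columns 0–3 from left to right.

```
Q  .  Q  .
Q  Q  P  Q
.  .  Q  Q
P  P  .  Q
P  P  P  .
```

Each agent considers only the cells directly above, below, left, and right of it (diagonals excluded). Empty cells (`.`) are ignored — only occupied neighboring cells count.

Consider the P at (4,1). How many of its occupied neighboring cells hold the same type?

3

Occupied neighbors of (4,1): (3,1)=P, (4,0)=P, (4,2)=P.
Same type (P): 3 of 3.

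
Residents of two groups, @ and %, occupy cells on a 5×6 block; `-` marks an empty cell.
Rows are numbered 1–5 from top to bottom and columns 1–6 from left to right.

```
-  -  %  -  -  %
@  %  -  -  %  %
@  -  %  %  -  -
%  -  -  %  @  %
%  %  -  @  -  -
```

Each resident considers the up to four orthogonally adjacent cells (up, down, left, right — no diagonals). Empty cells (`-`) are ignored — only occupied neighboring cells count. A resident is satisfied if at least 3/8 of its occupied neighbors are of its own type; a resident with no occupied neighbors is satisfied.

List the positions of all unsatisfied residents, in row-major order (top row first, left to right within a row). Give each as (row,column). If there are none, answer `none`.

Row 1: (1,3)% 0/0 ok · (1,6)% 1/1 ok
Row 2: (2,1)@ 1/2 ok · (2,2)% 0/1 unhappy · (2,5)% 1/1 ok · (2,6)% 2/2 ok
Row 3: (3,1)@ 1/2 ok · (3,3)% 1/1 ok · (3,4)% 2/2 ok
Row 4: (4,1)% 1/2 ok · (4,4)% 1/3 unhappy · (4,5)@ 0/2 unhappy · (4,6)% 0/1 unhappy
Row 5: (5,1)% 2/2 ok · (5,2)% 1/1 ok · (5,4)@ 0/1 unhappy

(2,2), (4,4), (4,5), (4,6), (5,4)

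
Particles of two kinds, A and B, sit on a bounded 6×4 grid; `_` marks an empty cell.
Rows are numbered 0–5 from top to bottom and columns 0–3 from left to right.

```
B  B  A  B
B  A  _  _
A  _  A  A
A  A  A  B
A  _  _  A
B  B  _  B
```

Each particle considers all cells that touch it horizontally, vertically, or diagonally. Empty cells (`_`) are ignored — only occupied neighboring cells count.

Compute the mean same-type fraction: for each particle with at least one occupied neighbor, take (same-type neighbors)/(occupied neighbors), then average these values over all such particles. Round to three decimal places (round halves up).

0.519

(0,0)B 2/3
(0,1)B 2/4
(0,2)A 1/3
(0,3)B 0/1
(1,0)B 2/4
(1,1)A 3/6
(2,0)A 3/4
(2,2)A 4/5
(2,3)A 2/3
(3,0)A 3/3
(3,1)A 5/5
(3,2)A 4/5
(3,3)B 0/4
(4,0)A 2/4
(4,3)A 1/3
(5,0)B 1/2
(5,1)B 1/2
(5,3)B 0/1
Sum over 18 particles: 2/3 + 2/4 + 1/3 + 0/1 + 2/4 + 3/6 + 3/4 + 4/5 + 2/3 + 3/3 + 5/5 + 4/5 + 0/4 + 2/4 + 1/3 + 1/2 + 1/2 + 0/1 = 187/20; mean = 187/20 ÷ 18 = 187/360 = 0.519444… → 0.519.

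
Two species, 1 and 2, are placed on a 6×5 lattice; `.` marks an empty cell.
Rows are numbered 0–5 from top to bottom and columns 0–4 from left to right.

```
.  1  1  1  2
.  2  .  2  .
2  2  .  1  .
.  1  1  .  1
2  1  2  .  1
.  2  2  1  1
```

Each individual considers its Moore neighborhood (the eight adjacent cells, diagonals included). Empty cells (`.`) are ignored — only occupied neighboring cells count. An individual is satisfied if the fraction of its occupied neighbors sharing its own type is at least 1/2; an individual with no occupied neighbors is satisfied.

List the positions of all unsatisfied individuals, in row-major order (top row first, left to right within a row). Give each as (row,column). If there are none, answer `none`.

(0,3), (1,3), (3,1), (4,0), (4,1), (4,2)

Row 0: (0,1)1 1/2 satisfied · (0,2)1 2/4 satisfied · (0,3)1 1/3 not · (0,4)2 1/2 satisfied
Row 1: (1,1)2 2/4 satisfied · (1,3)2 1/4 not
Row 2: (2,0)2 2/3 satisfied · (2,1)2 2/4 satisfied · (2,3)1 2/3 satisfied
Row 3: (3,1)1 2/6 not · (3,2)1 3/5 satisfied · (3,4)1 2/2 satisfied
Row 4: (4,0)2 1/3 not · (4,1)1 2/6 not · (4,2)2 2/6 not · (4,4)1 3/3 satisfied
Row 5: (5,1)2 3/4 satisfied · (5,2)2 2/4 satisfied · (5,3)1 2/4 satisfied · (5,4)1 2/2 satisfied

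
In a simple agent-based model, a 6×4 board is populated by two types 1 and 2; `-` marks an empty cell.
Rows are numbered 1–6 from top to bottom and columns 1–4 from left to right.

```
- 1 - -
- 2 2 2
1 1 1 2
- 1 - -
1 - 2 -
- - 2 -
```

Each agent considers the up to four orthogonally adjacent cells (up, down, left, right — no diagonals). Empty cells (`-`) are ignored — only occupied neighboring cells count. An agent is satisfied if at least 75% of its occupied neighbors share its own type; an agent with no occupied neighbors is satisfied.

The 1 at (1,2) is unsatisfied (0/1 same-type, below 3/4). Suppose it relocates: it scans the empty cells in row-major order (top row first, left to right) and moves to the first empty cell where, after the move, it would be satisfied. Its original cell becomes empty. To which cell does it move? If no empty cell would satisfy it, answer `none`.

(1,1)

Vacating (1,2). Empty cells in order:
  (1,1): 0/0 same-type → satisfied — stop here.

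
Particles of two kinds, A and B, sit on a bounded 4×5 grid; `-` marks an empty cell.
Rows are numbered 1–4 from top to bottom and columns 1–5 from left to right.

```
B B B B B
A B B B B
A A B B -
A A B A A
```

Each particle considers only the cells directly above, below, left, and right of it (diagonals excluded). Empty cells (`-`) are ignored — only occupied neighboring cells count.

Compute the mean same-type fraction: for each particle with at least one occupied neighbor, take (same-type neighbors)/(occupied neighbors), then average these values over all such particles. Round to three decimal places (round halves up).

0.768

(1,1)B 1/2
(1,2)B 3/3
(1,3)B 3/3
(1,4)B 3/3
(1,5)B 2/2
(2,1)A 1/3
(2,2)B 2/4
(2,3)B 4/4
(2,4)B 4/4
(2,5)B 2/2
(3,1)A 3/3
(3,2)A 2/4
(3,3)B 3/4
(3,4)B 2/3
(4,1)A 2/2
(4,2)A 2/3
(4,3)B 1/3
(4,4)A 1/3
(4,5)A 1/1
Sum over 19 particles: 1/2 + 3/3 + 3/3 + 3/3 + 2/2 + 1/3 + 2/4 + 4/4 + 4/4 + 2/2 + 3/3 + 2/4 + 3/4 + 2/3 + 2/2 + 2/3 + 1/3 + 1/3 + 1/1 = 175/12; mean = 175/12 ÷ 19 = 175/228 = 0.767543… → 0.768.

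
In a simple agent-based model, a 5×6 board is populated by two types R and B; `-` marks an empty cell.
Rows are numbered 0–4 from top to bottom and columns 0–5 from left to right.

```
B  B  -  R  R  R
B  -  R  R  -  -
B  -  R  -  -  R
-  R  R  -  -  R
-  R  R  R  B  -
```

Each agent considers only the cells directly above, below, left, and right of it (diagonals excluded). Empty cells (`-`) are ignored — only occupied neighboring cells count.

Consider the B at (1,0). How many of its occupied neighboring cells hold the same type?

2

Occupied neighbors of (1,0): (0,0)=B, (2,0)=B.
Same type (B): 2 of 2.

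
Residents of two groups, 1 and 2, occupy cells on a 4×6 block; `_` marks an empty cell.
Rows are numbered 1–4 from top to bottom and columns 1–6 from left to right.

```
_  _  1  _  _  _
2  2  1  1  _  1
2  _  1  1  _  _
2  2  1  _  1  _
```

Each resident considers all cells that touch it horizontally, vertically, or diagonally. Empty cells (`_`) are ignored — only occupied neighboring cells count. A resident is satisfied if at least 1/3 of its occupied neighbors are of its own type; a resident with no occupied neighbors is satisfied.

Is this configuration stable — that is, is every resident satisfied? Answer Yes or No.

Yes

(1,3)1 2/3 ✓
(2,1)2 2/2 ✓
(2,2)2 2/5 ✓
(2,3)1 4/5 ✓
(2,4)1 4/4 ✓
(2,6)1 0/0 ✓
(3,1)2 4/4 ✓
(3,3)1 4/6 ✓
(3,4)1 5/5 ✓
(4,1)2 2/2 ✓
(4,2)2 2/4 ✓
(4,3)1 2/3 ✓
(4,5)1 1/1 ✓
All meet the threshold, so the configuration is stable.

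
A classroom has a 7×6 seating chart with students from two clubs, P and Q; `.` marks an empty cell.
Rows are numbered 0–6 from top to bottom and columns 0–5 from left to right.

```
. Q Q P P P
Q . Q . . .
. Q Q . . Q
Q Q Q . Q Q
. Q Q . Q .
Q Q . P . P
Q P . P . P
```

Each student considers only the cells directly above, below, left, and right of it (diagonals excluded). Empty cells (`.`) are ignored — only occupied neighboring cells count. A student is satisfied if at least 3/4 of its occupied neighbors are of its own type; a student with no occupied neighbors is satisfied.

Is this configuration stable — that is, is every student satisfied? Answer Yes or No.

Row 0: (0,1)Q 1/1 ✓ · (0,2)Q 2/3 ✗ · (0,3)P 1/2 ✗ · (0,4)P 2/2 ✓ · (0,5)P 1/1 ✓
Row 1: (1,0)Q 0/0 ✓ · (1,2)Q 2/2 ✓
Row 2: (2,1)Q 2/2 ✓ · (2,2)Q 3/3 ✓ · (2,5)Q 1/1 ✓
Row 3: (3,0)Q 1/1 ✓ · (3,1)Q 4/4 ✓ · (3,2)Q 3/3 ✓ · (3,4)Q 2/2 ✓ · (3,5)Q 2/2 ✓
Row 4: (4,1)Q 3/3 ✓ · (4,2)Q 2/2 ✓ · (4,4)Q 1/1 ✓
Row 5: (5,0)Q 2/2 ✓ · (5,1)Q 2/3 ✗ · (5,3)P 1/1 ✓ · (5,5)P 1/1 ✓
Row 6: (6,0)Q 1/2 ✗ · (6,1)P 0/2 ✗ · (6,3)P 1/1 ✓ · (6,5)P 1/1 ✓
For instance (0,2) has only 2/3 same-type neighbors, below 3/4.

No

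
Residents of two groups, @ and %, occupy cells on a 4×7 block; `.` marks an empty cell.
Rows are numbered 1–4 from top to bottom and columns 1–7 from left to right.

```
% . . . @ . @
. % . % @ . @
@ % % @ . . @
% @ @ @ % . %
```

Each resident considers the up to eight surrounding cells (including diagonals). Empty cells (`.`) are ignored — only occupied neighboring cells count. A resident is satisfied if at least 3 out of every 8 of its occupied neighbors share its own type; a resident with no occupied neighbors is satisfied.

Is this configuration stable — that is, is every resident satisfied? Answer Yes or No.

Row 1: (1,1)% 1/1 satisfied · (1,5)@ 1/2 satisfied · (1,7)@ 1/1 satisfied
Row 2: (2,2)% 3/4 satisfied · (2,4)% 1/4 not · (2,5)@ 2/3 satisfied · (2,7)@ 2/2 satisfied
Row 3: (3,1)@ 1/4 not · (3,2)% 3/6 satisfied · (3,3)% 3/7 satisfied · (3,4)@ 3/6 satisfied · (3,7)@ 1/2 satisfied
Row 4: (4,1)% 1/3 not · (4,2)@ 2/5 satisfied · (4,3)@ 3/5 satisfied · (4,4)@ 2/4 satisfied · (4,5)% 0/2 not · (4,7)% 0/1 not
For instance (2,4) has only 1/4 same-type neighbors, below 3/8.

No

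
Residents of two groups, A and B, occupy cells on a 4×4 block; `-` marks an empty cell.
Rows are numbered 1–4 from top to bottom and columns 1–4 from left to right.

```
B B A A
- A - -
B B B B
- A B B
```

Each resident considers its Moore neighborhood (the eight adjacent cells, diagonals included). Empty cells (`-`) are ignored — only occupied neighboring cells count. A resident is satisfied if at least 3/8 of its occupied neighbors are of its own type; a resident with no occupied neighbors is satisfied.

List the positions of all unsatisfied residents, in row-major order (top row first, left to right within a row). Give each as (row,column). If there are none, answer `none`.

Row 1: (1,1)B 1/2 ✓ · (1,2)B 1/3 ✗ · (1,3)A 2/3 ✓ · (1,4)A 1/1 ✓
Row 2: (2,2)A 1/6 ✗
Row 3: (3,1)B 1/3 ✗ · (3,2)B 3/5 ✓ · (3,3)B 4/6 ✓ · (3,4)B 3/3 ✓
Row 4: (4,2)A 0/4 ✗ · (4,3)B 4/5 ✓ · (4,4)B 3/3 ✓

(1,2), (2,2), (3,1), (4,2)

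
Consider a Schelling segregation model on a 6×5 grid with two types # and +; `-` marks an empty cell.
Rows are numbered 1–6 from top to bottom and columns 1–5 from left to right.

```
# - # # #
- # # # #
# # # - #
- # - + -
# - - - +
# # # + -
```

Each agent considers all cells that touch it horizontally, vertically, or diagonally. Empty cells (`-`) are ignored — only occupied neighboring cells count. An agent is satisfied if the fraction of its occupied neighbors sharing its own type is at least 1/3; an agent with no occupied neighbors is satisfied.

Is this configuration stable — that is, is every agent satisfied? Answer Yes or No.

Yes

(1,1)# 1/1 satisfied
(1,3)# 4/4 satisfied
(1,4)# 5/5 satisfied
(1,5)# 3/3 satisfied
(2,2)# 6/6 satisfied
(2,3)# 6/6 satisfied
(2,4)# 7/7 satisfied
(2,5)# 4/4 satisfied
(3,1)# 3/3 satisfied
(3,2)# 5/5 satisfied
(3,3)# 5/6 satisfied
(3,5)# 2/3 satisfied
(4,2)# 4/4 satisfied
(4,4)+ 1/3 satisfied
(5,1)# 3/3 satisfied
(5,5)+ 2/2 satisfied
(6,1)# 2/2 satisfied
(6,2)# 3/3 satisfied
(6,3)# 1/2 satisfied
(6,4)+ 1/2 satisfied
All meet the threshold, so the configuration is stable.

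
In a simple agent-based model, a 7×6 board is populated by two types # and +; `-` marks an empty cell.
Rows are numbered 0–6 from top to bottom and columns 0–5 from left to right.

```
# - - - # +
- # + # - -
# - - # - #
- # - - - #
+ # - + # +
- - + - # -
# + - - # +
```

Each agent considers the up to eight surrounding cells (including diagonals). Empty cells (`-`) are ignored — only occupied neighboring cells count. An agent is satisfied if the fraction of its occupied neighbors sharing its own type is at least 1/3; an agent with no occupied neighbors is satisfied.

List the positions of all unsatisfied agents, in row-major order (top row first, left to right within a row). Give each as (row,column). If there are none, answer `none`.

Row 0: (0,0)# 1/1 ok · (0,4)# 1/2 ok · (0,5)+ 0/1 unhappy
Row 1: (1,1)# 2/3 ok · (1,2)+ 0/3 unhappy · (1,3)# 2/3 ok
Row 2: (2,0)# 2/2 ok · (2,3)# 1/2 ok · (2,5)# 1/1 ok
Row 3: (3,1)# 2/3 ok · (3,5)# 2/3 ok
Row 4: (4,0)+ 0/2 unhappy · (4,1)# 1/3 ok · (4,3)+ 1/3 ok · (4,4)# 2/4 ok · (4,5)+ 0/3 unhappy
Row 5: (5,2)+ 2/3 ok · (5,4)# 2/5 ok
Row 6: (6,0)# 0/1 unhappy · (6,1)+ 1/2 ok · (6,4)# 1/2 ok · (6,5)+ 0/2 unhappy

(0,5), (1,2), (4,0), (4,5), (6,0), (6,5)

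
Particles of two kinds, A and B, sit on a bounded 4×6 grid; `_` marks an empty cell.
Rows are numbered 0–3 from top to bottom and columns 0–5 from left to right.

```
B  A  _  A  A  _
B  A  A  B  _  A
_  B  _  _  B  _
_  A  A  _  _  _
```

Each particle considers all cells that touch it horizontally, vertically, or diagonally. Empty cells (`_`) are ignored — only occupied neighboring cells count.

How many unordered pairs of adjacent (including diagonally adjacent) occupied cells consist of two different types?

Scan each occupied cell's neighbors to the right and below (and the two forward diagonals) so each pair is counted once.
From row 0: 5 unlike of 11 pairs (running 5/11).
From row 1: 5 unlike of 8 pairs (running 10/19).
From row 2: 2 unlike of 2 pairs (running 12/21).
From row 3: 0 unlike of 1 pairs (running 12/22).
Total adjacent occupied pairs: 22; unlike-type pairs: 12.

12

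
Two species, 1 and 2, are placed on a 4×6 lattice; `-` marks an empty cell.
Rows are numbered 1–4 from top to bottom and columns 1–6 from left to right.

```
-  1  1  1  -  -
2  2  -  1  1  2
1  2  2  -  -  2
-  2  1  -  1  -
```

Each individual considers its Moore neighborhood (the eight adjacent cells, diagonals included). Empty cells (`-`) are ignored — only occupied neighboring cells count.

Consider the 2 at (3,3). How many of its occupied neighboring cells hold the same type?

Occupied neighbors of (3,3): (2,2)=2, (2,4)=1, (3,2)=2, (4,2)=2, (4,3)=1.
Same type (2): 3 of 5.

3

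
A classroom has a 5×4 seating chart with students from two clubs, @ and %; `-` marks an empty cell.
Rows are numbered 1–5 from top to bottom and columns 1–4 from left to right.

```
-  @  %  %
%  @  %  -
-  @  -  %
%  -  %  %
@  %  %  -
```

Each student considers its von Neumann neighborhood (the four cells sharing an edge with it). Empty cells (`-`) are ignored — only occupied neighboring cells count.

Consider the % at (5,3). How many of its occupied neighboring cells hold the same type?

Occupied neighbors of (5,3): (4,3)=%, (5,2)=%.
Same type (%): 2 of 2.

2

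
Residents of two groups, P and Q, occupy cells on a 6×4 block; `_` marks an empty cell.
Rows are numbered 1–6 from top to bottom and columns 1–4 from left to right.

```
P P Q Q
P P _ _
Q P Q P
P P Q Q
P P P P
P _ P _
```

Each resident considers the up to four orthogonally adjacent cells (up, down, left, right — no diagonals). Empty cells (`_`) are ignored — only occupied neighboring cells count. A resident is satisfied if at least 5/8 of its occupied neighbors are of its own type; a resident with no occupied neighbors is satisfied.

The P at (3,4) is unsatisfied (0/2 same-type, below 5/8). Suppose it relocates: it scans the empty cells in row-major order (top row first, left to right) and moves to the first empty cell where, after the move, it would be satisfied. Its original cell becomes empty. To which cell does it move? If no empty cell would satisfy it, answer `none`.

(6,2)

Vacating (3,4). Empty cells in order:
  (2,3): 1/3 same-type → still unsatisfied.
  (2,4): 0/1 same-type → still unsatisfied.
  (6,2): 3/3 same-type → satisfied — stop here.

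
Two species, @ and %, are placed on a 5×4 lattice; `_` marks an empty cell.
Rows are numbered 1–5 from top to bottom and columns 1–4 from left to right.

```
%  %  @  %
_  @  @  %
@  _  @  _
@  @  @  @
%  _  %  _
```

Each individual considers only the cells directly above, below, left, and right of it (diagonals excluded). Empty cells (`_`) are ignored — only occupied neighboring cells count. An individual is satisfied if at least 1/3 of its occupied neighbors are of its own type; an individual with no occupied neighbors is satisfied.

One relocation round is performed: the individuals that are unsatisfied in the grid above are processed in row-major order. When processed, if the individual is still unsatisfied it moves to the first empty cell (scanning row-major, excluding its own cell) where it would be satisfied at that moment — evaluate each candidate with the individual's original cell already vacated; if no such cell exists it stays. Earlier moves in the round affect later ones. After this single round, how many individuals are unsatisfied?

0

Initially unsatisfied (in order): (5,1), (5,3).
  (5,1) → (2,1).
  (5,3) → (3,4).
Resulting grid:
% % @ %
% @ @ %
@ _ @ %
@ @ @ @
_ _ _ _
All satisfied now.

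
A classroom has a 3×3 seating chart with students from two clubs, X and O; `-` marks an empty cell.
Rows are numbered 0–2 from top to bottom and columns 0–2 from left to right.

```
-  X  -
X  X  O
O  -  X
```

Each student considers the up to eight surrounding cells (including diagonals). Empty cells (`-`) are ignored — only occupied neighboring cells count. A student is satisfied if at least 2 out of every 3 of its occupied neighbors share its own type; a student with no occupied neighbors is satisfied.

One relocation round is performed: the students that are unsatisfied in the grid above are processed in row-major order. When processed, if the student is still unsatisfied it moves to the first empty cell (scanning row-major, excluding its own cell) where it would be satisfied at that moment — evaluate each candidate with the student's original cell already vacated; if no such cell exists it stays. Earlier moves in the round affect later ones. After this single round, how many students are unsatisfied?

3

Initially unsatisfied (in order): (1,1), (1,2), (2,0), (2,2).
  (1,1) → (0,0).
  (1,2): no empty cell satisfies it; stays.
  (2,0): no empty cell satisfies it; stays.
  (2,2): no empty cell satisfies it; stays.
Resulting grid:
X X -
X - O
O - X
Unsatisfied now: (1,2), (2,0), (2,2).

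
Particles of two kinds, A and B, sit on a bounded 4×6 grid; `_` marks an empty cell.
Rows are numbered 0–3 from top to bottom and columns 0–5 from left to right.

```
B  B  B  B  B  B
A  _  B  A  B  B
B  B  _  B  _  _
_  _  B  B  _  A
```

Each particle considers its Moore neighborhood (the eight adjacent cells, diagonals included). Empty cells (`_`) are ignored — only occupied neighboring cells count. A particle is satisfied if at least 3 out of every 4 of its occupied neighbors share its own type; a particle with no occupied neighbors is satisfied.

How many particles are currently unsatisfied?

4

Row 0: (0,0)B 1/2 ✗ · (0,1)B 3/4 ✓ · (0,2)B 3/4 ✓ · (0,3)B 4/5 ✓ · (0,4)B 4/5 ✓ · (0,5)B 3/3 ✓
Row 1: (1,0)A 0/4 ✗ · (1,2)B 5/6 ✓ · (1,3)A 0/6 ✗ · (1,4)B 5/6 ✓ · (1,5)B 3/3 ✓
Row 2: (2,0)B 1/2 ✗ · (2,1)B 3/4 ✓ · (2,3)B 4/5 ✓
Row 3: (3,2)B 3/3 ✓ · (3,3)B 2/2 ✓ · (3,5)A 0/0 ✓
Unsatisfied: (0,0), (1,0), (1,3), (2,0) — 4 in total.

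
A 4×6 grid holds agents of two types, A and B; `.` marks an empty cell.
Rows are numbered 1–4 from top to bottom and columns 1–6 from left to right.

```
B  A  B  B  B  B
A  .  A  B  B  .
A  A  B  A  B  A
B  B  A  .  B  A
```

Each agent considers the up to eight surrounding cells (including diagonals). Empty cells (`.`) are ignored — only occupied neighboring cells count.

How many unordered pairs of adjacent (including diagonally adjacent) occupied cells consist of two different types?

Scan each occupied cell's neighbors to the right and below (and the two forward diagonals) so each pair is counted once.
From row 1: 5 unlike of 16 pairs (running 5/16).
From row 2: 5 unlike of 13 pairs (running 10/29).
From row 3: 12 unlike of 18 pairs (running 22/47).
From row 4: 2 unlike of 3 pairs (running 24/50).
Total adjacent occupied pairs: 50; unlike-type pairs: 24.

24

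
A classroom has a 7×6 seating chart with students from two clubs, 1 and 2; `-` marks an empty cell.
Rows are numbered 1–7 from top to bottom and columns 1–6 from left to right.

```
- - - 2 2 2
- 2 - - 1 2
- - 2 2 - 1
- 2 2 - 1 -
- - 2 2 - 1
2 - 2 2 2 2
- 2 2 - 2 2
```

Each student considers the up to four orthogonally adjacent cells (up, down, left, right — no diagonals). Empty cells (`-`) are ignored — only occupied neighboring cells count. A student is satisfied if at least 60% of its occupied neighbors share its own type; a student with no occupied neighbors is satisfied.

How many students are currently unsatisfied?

(1,4)2 1/1 ✓
(1,5)2 2/3 ✓
(1,6)2 2/2 ✓
(2,2)2 0/0 ✓
(2,5)1 0/2 ✗
(2,6)2 1/3 ✗
(3,3)2 2/2 ✓
(3,4)2 1/1 ✓
(3,6)1 0/1 ✗
(4,2)2 1/1 ✓
(4,3)2 3/3 ✓
(4,5)1 0/0 ✓
(5,3)2 3/3 ✓
(5,4)2 2/2 ✓
(5,6)1 0/1 ✗
(6,1)2 0/0 ✓
(6,3)2 3/3 ✓
(6,4)2 3/3 ✓
(6,5)2 3/3 ✓
(6,6)2 2/3 ✓
(7,2)2 1/1 ✓
(7,3)2 2/2 ✓
(7,5)2 2/2 ✓
(7,6)2 2/2 ✓
Unsatisfied: (2,5), (2,6), (3,6), (5,6) — 4 in total.

4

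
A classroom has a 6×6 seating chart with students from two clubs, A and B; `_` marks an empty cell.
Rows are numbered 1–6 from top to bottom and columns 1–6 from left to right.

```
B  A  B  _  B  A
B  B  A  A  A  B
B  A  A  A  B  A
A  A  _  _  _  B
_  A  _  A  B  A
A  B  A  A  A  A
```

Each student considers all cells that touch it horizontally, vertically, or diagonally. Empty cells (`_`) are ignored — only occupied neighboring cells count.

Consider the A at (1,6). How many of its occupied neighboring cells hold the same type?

Occupied neighbors of (1,6): (1,5)=B, (2,5)=A, (2,6)=B.
Same type (A): 1 of 3.

1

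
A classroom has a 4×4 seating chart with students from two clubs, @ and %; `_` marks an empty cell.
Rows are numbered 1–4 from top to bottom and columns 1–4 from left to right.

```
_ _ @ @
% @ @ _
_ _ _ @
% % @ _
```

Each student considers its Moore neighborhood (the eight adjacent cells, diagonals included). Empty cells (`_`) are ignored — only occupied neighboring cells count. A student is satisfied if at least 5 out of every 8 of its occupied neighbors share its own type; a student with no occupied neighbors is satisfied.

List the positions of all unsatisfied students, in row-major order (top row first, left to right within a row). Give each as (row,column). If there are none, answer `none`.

Row 1: (1,3)@ 3/3 ✓ · (1,4)@ 2/2 ✓
Row 2: (2,1)% 0/1 ✗ · (2,2)@ 2/3 ✓ · (2,3)@ 4/4 ✓
Row 3: (3,4)@ 2/2 ✓
Row 4: (4,1)% 1/1 ✓ · (4,2)% 1/2 ✗ · (4,3)@ 1/2 ✗

(2,1), (4,2), (4,3)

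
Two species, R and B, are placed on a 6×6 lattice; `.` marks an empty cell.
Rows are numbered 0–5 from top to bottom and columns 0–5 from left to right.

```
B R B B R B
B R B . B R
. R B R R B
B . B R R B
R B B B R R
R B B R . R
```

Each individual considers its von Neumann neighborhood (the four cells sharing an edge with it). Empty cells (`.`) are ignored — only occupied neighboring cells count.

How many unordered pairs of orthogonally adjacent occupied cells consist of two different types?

Scan each occupied cell's neighbors to the right and below so each pair is counted once.
From row 0: 6 unlike of 10 pairs (running 6/10).
From row 1: 5 unlike of 7 pairs (running 11/17).
From row 2: 3 unlike of 8 pairs (running 14/25).
From row 3: 5 unlike of 8 pairs (running 19/33).
From row 4: 3 unlike of 10 pairs (running 22/43).
From row 5: 2 unlike of 3 pairs (running 24/46).
Total adjacent occupied pairs: 46; unlike-type pairs: 24.

24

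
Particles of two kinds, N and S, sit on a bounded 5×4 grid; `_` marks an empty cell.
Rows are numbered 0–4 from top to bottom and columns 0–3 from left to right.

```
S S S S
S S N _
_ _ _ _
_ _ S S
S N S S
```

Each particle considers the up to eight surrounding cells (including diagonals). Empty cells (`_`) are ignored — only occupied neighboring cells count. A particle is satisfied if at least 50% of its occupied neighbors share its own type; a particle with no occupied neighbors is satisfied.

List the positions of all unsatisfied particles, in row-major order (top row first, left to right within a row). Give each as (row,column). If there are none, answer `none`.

(0,0)S 3/3 ✓
(0,1)S 4/5 ✓
(0,2)S 3/4 ✓
(0,3)S 1/2 ✓
(1,0)S 3/3 ✓
(1,1)S 4/5 ✓
(1,2)N 0/4 ✗
(3,2)S 3/4 ✓
(3,3)S 3/3 ✓
(4,0)S 0/1 ✗
(4,1)N 0/3 ✗
(4,2)S 3/4 ✓
(4,3)S 3/3 ✓

(1,2), (4,0), (4,1)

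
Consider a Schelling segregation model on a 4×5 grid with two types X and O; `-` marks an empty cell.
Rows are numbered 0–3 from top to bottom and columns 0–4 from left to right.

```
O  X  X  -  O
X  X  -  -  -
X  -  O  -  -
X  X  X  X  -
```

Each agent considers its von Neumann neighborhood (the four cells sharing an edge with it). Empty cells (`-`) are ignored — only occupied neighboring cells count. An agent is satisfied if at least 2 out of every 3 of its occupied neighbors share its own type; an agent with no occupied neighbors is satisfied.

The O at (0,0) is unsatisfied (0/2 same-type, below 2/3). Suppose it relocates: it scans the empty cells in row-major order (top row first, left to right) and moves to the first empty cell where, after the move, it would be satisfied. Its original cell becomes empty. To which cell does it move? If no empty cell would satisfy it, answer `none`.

(1,3)

Vacating (0,0). Empty cells in order:
  (0,3): 1/2 same-type → still unsatisfied.
  (1,2): 1/3 same-type → still unsatisfied.
  (1,3): 0/0 same-type → satisfied — stop here.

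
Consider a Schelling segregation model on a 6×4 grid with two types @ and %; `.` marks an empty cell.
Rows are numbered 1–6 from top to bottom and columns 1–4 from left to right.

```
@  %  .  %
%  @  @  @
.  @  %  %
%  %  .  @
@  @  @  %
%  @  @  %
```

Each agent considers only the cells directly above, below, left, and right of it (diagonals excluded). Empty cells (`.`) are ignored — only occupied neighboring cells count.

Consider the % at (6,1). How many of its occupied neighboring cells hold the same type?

0

Occupied neighbors of (6,1): (5,1)=@, (6,2)=@.
Same type (%): 0 of 2.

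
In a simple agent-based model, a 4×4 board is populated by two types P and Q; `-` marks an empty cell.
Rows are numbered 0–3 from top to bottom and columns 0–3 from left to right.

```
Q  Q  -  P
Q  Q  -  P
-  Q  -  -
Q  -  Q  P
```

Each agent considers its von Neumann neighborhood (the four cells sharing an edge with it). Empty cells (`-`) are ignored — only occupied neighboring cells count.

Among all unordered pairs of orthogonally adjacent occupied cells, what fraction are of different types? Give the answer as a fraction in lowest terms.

1/7

Scan each occupied cell's neighbors to the right and below so each pair is counted once.
From row 0: 0 unlike of 4 pairs (running 0/4).
From row 1: 0 unlike of 2 pairs (running 0/6).
From row 3: 1 unlike of 1 pairs (running 1/7).
Total adjacent occupied pairs: 7; unlike-type pairs: 1.
1/7 is already in lowest terms.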